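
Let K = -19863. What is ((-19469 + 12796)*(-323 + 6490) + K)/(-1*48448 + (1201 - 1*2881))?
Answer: 20586127/25064 ≈ 821.34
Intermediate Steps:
((-19469 + 12796)*(-323 + 6490) + K)/(-1*48448 + (1201 - 1*2881)) = ((-19469 + 12796)*(-323 + 6490) - 19863)/(-1*48448 + (1201 - 1*2881)) = (-6673*6167 - 19863)/(-48448 + (1201 - 2881)) = (-41152391 - 19863)/(-48448 - 1680) = -41172254/(-50128) = -41172254*(-1/50128) = 20586127/25064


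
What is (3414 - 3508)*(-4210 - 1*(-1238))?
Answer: 279368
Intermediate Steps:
(3414 - 3508)*(-4210 - 1*(-1238)) = -94*(-4210 + 1238) = -94*(-2972) = 279368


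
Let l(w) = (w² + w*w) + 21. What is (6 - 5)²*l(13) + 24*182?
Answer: 4727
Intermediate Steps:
l(w) = 21 + 2*w² (l(w) = (w² + w²) + 21 = 2*w² + 21 = 21 + 2*w²)
(6 - 5)²*l(13) + 24*182 = (6 - 5)²*(21 + 2*13²) + 24*182 = 1²*(21 + 2*169) + 4368 = 1*(21 + 338) + 4368 = 1*359 + 4368 = 359 + 4368 = 4727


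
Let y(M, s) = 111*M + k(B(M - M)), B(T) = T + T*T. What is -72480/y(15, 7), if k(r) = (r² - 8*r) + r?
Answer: -4832/111 ≈ -43.532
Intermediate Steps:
B(T) = T + T²
k(r) = r² - 7*r
y(M, s) = 111*M (y(M, s) = 111*M + ((M - M)*(1 + (M - M)))*(-7 + (M - M)*(1 + (M - M))) = 111*M + (0*(1 + 0))*(-7 + 0*(1 + 0)) = 111*M + (0*1)*(-7 + 0*1) = 111*M + 0*(-7 + 0) = 111*M + 0*(-7) = 111*M + 0 = 111*M)
-72480/y(15, 7) = -72480/(111*15) = -72480/1665 = -72480*1/1665 = -4832/111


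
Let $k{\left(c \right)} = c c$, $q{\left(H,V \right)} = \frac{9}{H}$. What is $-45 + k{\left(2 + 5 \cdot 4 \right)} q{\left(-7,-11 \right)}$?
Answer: $- \frac{4671}{7} \approx -667.29$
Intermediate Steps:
$k{\left(c \right)} = c^{2}$
$-45 + k{\left(2 + 5 \cdot 4 \right)} q{\left(-7,-11 \right)} = -45 + \left(2 + 5 \cdot 4\right)^{2} \frac{9}{-7} = -45 + \left(2 + 20\right)^{2} \cdot 9 \left(- \frac{1}{7}\right) = -45 + 22^{2} \left(- \frac{9}{7}\right) = -45 + 484 \left(- \frac{9}{7}\right) = -45 - \frac{4356}{7} = - \frac{4671}{7}$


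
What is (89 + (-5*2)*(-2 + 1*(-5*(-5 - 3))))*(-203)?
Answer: 59073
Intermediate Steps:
(89 + (-5*2)*(-2 + 1*(-5*(-5 - 3))))*(-203) = (89 - 10*(-2 + 1*(-5*(-8))))*(-203) = (89 - 10*(-2 + 1*40))*(-203) = (89 - 10*(-2 + 40))*(-203) = (89 - 10*38)*(-203) = (89 - 380)*(-203) = -291*(-203) = 59073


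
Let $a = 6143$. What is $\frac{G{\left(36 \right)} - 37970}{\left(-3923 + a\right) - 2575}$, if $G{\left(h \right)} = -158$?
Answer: $\frac{38128}{355} \approx 107.4$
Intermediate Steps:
$\frac{G{\left(36 \right)} - 37970}{\left(-3923 + a\right) - 2575} = \frac{-158 - 37970}{\left(-3923 + 6143\right) - 2575} = - \frac{38128}{2220 - 2575} = - \frac{38128}{-355} = \left(-38128\right) \left(- \frac{1}{355}\right) = \frac{38128}{355}$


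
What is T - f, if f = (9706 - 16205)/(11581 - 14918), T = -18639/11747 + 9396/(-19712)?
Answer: -774815635999/193176313792 ≈ -4.0109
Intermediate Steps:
T = -119446695/57889216 (T = -18639*1/11747 + 9396*(-1/19712) = -18639/11747 - 2349/4928 = -119446695/57889216 ≈ -2.0634)
f = 6499/3337 (f = -6499/(-3337) = -6499*(-1/3337) = 6499/3337 ≈ 1.9476)
T - f = -119446695/57889216 - 1*6499/3337 = -119446695/57889216 - 6499/3337 = -774815635999/193176313792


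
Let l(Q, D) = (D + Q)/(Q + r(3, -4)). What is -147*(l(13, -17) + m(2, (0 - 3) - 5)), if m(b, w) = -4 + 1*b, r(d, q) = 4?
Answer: 5586/17 ≈ 328.59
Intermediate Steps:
m(b, w) = -4 + b
l(Q, D) = (D + Q)/(4 + Q) (l(Q, D) = (D + Q)/(Q + 4) = (D + Q)/(4 + Q))
-147*(l(13, -17) + m(2, (0 - 3) - 5)) = -147*((-17 + 13)/(4 + 13) + (-4 + 2)) = -147*(-4/17 - 2) = -147*(-38/17) = 5586/17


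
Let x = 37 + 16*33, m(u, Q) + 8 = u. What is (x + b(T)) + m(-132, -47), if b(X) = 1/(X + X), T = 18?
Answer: 15301/36 ≈ 425.03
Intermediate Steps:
m(u, Q) = -8 + u
x = 565 (x = 37 + 528 = 565)
b(X) = 1/(2*X)
(x + b(T)) + m(-132, -47) = (565 + (½)/18) + (-8 - 132) = (565 + (½)*(1/18)) - 140 = (565 + 1/36) - 140 = 20341/36 - 140 = 15301/36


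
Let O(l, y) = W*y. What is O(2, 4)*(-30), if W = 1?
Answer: -120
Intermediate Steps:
O(l, y) = y (O(l, y) = 1*y = y)
O(2, 4)*(-30) = 4*(-30) = -120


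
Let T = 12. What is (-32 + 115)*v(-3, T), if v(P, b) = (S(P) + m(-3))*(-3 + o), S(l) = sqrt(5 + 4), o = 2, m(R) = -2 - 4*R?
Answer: -1079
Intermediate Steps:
S(l) = 3 (S(l) = sqrt(9) = 3)
v(P, b) = -13 (v(P, b) = (3 + (-2 - 4*(-3)))*(-3 + 2) = (3 + (-2 + 12))*(-1) = (3 + 10)*(-1) = 13*(-1) = -13)
(-32 + 115)*v(-3, T) = (-32 + 115)*(-13) = 83*(-13) = -1079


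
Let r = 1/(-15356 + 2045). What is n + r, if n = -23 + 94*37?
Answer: 45989504/13311 ≈ 3455.0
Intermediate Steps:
r = -1/13311 (r = 1/(-13311) = -1/13311 ≈ -7.5126e-5)
n = 3455 (n = -23 + 3478 = 3455)
n + r = 3455 - 1/13311 = 45989504/13311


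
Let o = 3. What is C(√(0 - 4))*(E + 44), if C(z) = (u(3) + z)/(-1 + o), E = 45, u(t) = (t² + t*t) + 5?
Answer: 2047/2 + 89*I ≈ 1023.5 + 89.0*I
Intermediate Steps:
u(t) = 5 + 2*t² (u(t) = (t² + t²) + 5 = 2*t² + 5 = 5 + 2*t²)
C(z) = 23/2 + z/2 (C(z) = ((5 + 2*3²) + z)/(-1 + 3) = ((5 + 2*9) + z)/2 = ((5 + 18) + z)*(½) = (23 + z)*(½) = 23/2 + z/2)
C(√(0 - 4))*(E + 44) = (23/2 + √(0 - 4)/2)*(45 + 44) = (23/2 + √(-4)/2)*89 = (23/2 + (2*I)/2)*89 = (23/2 + I)*89 = 2047/2 + 89*I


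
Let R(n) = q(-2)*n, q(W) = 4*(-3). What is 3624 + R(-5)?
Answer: 3684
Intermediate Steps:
q(W) = -12
R(n) = -12*n
3624 + R(-5) = 3624 - 12*(-5) = 3624 + 60 = 3684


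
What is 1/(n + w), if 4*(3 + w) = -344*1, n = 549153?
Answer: 1/549064 ≈ 1.8213e-6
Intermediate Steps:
w = -89 (w = -3 + (-344*1)/4 = -3 + (¼)*(-344) = -3 - 86 = -89)
1/(n + w) = 1/(549153 - 89) = 1/549064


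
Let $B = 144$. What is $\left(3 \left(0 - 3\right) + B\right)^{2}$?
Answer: $18225$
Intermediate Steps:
$\left(3 \left(0 - 3\right) + B\right)^{2} = \left(3 \left(0 - 3\right) + 144\right)^{2} = \left(3 \left(-3\right) + 144\right)^{2} = \left(-9 + 144\right)^{2} = 135^{2} = 18225$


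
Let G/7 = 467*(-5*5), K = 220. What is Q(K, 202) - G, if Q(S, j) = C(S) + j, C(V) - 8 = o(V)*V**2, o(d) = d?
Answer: 10729935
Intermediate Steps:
G = -81725 (G = 7*(467*(-5*5)) = 7*(467*(-25)) = 7*(-11675) = -81725)
C(V) = 8 + V**3 (C(V) = 8 + V*V**2 = 8 + V**3)
Q(S, j) = 8 + j + S**3 (Q(S, j) = (8 + S**3) + j = 8 + j + S**3)
Q(K, 202) - G = (8 + 202 + 220**3) - 1*(-81725) = (8 + 202 + 10648000) + 81725 = 10648210 + 81725 = 10729935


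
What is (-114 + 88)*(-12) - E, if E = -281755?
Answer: 282067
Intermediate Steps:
(-114 + 88)*(-12) - E = (-114 + 88)*(-12) - 1*(-281755) = -26*(-12) + 281755 = 312 + 281755 = 282067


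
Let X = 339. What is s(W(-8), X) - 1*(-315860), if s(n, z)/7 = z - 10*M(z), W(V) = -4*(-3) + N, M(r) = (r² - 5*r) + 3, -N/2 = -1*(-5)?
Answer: -7607797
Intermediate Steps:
N = -10 (N = -(-2)*(-5) = -2*5 = -10)
M(r) = 3 + r² - 5*r
W(V) = 2 (W(V) = -4*(-3) - 10 = 12 - 10 = 2)
s(n, z) = -210 - 70*z² + 357*z (s(n, z) = 7*(z - 10*(3 + z² - 5*z)) = 7*(z + (-30 - 10*z² + 50*z)) = 7*(-30 - 10*z² + 51*z) = -210 - 70*z² + 357*z)
s(W(-8), X) - 1*(-315860) = (-210 - 70*339² + 357*339) - 1*(-315860) = (-210 - 70*114921 + 121023) + 315860 = (-210 - 8044470 + 121023) + 315860 = -7923657 + 315860 = -7607797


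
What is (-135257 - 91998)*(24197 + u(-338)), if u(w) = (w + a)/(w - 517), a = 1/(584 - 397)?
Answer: -175840853798050/31977 ≈ -5.4990e+9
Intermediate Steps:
a = 1/187 ≈ 0.0053476
u(w) = (1/187 + w)/(-517 + w) (u(w) = (w + 1/187)/(w - 517) = (1/187 + w)/(-517 + w))
(-135257 - 91998)*(24197 + u(-338)) = (-135257 - 91998)*(24197 + (1/187 - 338)/(-517 - 338)) = -227255*(24197 - 63205/187/(-855)) = -227255*(24197 - 1/855*(-63205/187)) = -227255*(24197 + 12641/31977) = -227255*773760110/31977 = -175840853798050/31977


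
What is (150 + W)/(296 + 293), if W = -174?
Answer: -24/589 ≈ -0.040747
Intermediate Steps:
(150 + W)/(296 + 293) = (150 - 174)/(296 + 293) = -24/589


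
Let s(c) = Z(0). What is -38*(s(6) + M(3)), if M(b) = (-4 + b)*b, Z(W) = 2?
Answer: 38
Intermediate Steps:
s(c) = 2
M(b) = b*(-4 + b)
-38*(s(6) + M(3)) = -38*(2 + 3*(-4 + 3)) = -38*(2 + 3*(-1)) = -38*(2 - 3) = -38*(-1) = 38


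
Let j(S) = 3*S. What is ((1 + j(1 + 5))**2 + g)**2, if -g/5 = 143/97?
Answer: 1176627204/9409 ≈ 1.2505e+5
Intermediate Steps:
g = -715/97 ≈ -7.3711
((1 + j(1 + 5))**2 + g)**2 = ((1 + 3*(1 + 5))**2 - 715/97)**2 = ((1 + 3*6)**2 - 715/97)**2 = ((1 + 18)**2 - 715/97)**2 = (19**2 - 715/97)**2 = (361 - 715/97)**2 = (34302/97)**2 = 1176627204/9409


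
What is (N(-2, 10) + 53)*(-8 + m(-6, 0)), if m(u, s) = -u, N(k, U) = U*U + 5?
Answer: -316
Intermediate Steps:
N(k, U) = 5 + U**2 (N(k, U) = U**2 + 5 = 5 + U**2)
(N(-2, 10) + 53)*(-8 + m(-6, 0)) = ((5 + 10**2) + 53)*(-8 - 1*(-6)) = ((5 + 100) + 53)*(-8 + 6) = (105 + 53)*(-2) = 158*(-2) = -316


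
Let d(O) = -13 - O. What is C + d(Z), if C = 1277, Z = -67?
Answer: 1331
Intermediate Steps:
C + d(Z) = 1277 + (-13 - 1*(-67)) = 1277 + (-13 + 67) = 1277 + 54 = 1331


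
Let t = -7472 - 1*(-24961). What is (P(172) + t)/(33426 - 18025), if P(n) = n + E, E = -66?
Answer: 17595/15401 ≈ 1.1425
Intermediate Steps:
t = 17489 (t = -7472 + 24961 = 17489)
P(n) = -66 + n (P(n) = n - 66 = -66 + n)
(P(172) + t)/(33426 - 18025) = ((-66 + 172) + 17489)/(33426 - 18025) = (106 + 17489)/15401 = 17595*(1/15401) = 17595/15401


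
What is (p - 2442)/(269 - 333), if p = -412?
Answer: 1427/32 ≈ 44.594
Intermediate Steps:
(p - 2442)/(269 - 333) = (-412 - 2442)/(269 - 333) = -2854/(-64) = -2854*(-1/64) = 1427/32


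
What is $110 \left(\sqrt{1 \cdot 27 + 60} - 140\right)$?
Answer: $-15400 + 110 \sqrt{87} \approx -14374.0$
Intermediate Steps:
$110 \left(\sqrt{1 \cdot 27 + 60} - 140\right) = 110 \left(\sqrt{27 + 60} - 140\right) = 110 \left(\sqrt{87} - 140\right) = 110 \left(-140 + \sqrt{87}\right) = -15400 + 110 \sqrt{87}$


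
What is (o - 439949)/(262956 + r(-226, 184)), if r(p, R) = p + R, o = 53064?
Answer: -386885/262914 ≈ -1.4715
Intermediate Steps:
r(p, R) = R + p
(o - 439949)/(262956 + r(-226, 184)) = (53064 - 439949)/(262956 + (184 - 226)) = -386885/(262956 - 42) = -386885/262914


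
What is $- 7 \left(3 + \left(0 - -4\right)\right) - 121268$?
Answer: $-121317$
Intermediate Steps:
$- 7 \left(3 + \left(0 - -4\right)\right) - 121268 = - 7 \left(3 + \left(0 + 4\right)\right) - 121268 = - 7 \left(3 + 4\right) - 121268 = \left(-7\right) 7 - 121268 = -49 - 121268 = -121317$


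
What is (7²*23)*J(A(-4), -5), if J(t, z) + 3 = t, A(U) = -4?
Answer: -7889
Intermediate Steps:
J(t, z) = -3 + t
(7²*23)*J(A(-4), -5) = (7²*23)*(-3 - 4) = (49*23)*(-7) = 1127*(-7) = -7889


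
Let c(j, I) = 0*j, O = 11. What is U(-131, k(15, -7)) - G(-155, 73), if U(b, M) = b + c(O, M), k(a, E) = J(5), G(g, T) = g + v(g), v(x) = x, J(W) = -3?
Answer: 179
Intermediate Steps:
c(j, I) = 0
G(g, T) = 2*g (G(g, T) = g + g = 2*g)
k(a, E) = -3
U(b, M) = b (U(b, M) = b + 0 = b)
U(-131, k(15, -7)) - G(-155, 73) = -131 - 2*(-155) = -131 - 1*(-310) = -131 + 310 = 179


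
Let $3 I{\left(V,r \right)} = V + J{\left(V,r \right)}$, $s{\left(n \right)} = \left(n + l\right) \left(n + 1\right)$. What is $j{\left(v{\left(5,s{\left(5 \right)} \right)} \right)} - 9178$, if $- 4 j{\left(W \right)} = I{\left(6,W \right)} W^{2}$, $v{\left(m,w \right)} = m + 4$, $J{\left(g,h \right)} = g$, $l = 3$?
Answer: $-9259$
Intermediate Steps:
$s{\left(n \right)} = \left(1 + n\right) \left(3 + n\right)$ ($s{\left(n \right)} = \left(n + 3\right) \left(n + 1\right) = \left(3 + n\right) \left(1 + n\right) = \left(1 + n\right) \left(3 + n\right)$)
$I{\left(V,r \right)} = \frac{2 V}{3}$ ($I{\left(V,r \right)} = \frac{V + V}{3} = \frac{2 V}{3}$)
$v{\left(m,w \right)} = 4 + m$
$j{\left(W \right)} = - W^{2}$ ($j{\left(W \right)} = - \frac{\frac{2}{3} \cdot 6 W^{2}}{4} = - \frac{4 W^{2}}{4} = - W^{2}$)
$j{\left(v{\left(5,s{\left(5 \right)} \right)} \right)} - 9178 = - \left(4 + 5\right)^{2} - 9178 = - 9^{2} - 9178 = \left(-1\right) 81 - 9178 = -81 - 9178 = -9259$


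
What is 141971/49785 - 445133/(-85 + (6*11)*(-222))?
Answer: 24253173032/733681545 ≈ 33.057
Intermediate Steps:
141971/49785 - 445133/(-85 + (6*11)*(-222)) = 141971*(1/49785) - 445133/(-85 + 66*(-222)) = 141971/49785 - 445133/(-85 - 14652) = 141971/49785 - 445133/(-14737) = 141971/49785 - 445133*(-1/14737) = 141971/49785 + 445133/14737 = 24253173032/733681545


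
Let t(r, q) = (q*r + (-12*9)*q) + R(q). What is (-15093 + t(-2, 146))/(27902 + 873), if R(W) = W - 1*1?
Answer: -31008/28775 ≈ -1.0776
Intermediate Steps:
R(W) = -1 + W (R(W) = W - 1 = -1 + W)
t(r, q) = -1 - 107*q + q*r (t(r, q) = (q*r + (-12*9)*q) + (-1 + q) = (q*r - 108*q) + (-1 + q) = (-108*q + q*r) + (-1 + q) = -1 - 107*q + q*r)
(-15093 + t(-2, 146))/(27902 + 873) = (-15093 + (-1 - 107*146 + 146*(-2)))/(27902 + 873) = (-15093 + (-1 - 15622 - 292))/28775 = (-15093 - 15915)*(1/28775) = -31008*1/28775 = -31008/28775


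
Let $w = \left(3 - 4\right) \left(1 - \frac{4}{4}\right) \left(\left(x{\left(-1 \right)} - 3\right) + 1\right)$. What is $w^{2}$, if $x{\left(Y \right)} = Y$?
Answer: $0$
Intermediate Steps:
$w = 0$ ($w = \left(3 - 4\right) \left(1 - \frac{4}{4}\right) \left(\left(-1 - 3\right) + 1\right) = - (1 - 1) \left(-4 + 1\right) = - (1 - 1) \left(-3\right) = \left(-1\right) 0 \left(-3\right) = 0 \left(-3\right) = 0$)
$w^{2} = 0^{2} = 0$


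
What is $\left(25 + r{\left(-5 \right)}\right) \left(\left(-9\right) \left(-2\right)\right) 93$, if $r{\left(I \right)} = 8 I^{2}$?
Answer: $376650$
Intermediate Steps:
$\left(25 + r{\left(-5 \right)}\right) \left(\left(-9\right) \left(-2\right)\right) 93 = \left(25 + 8 \left(-5\right)^{2}\right) \left(\left(-9\right) \left(-2\right)\right) 93 = \left(25 + 8 \cdot 25\right) 18 \cdot 93 = \left(25 + 200\right) 18 \cdot 93 = 225 \cdot 18 \cdot 93 = 4050 \cdot 93 = 376650$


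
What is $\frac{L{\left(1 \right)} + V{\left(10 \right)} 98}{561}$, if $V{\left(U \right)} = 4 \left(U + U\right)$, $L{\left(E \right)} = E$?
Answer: $\frac{7841}{561} \approx 13.977$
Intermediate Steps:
$V{\left(U \right)} = 8 U$ ($V{\left(U \right)} = 4 \cdot 2 U = 8 U$)
$\frac{L{\left(1 \right)} + V{\left(10 \right)} 98}{561} = \frac{1 + 8 \cdot 10 \cdot 98}{561} = \left(1 + 80 \cdot 98\right) \frac{1}{561} = \left(1 + 7840\right) \frac{1}{561} = 7841 \cdot \frac{1}{561} = \frac{7841}{561}$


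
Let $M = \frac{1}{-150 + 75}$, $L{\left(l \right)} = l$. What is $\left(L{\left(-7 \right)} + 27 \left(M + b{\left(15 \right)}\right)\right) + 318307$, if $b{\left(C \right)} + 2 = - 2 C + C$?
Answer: $\frac{7946016}{25} \approx 3.1784 \cdot 10^{5}$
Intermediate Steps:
$M = - \frac{1}{75}$ ($M = \frac{1}{-75} = - \frac{1}{75} \approx -0.013333$)
$b{\left(C \right)} = -2 - C$ ($b{\left(C \right)} = -2 + \left(- 2 C + C\right) = -2 - C$)
$\left(L{\left(-7 \right)} + 27 \left(M + b{\left(15 \right)}\right)\right) + 318307 = \left(-7 + 27 \left(- \frac{1}{75} - 17\right)\right) + 318307 = \left(-7 + 27 \left(- \frac{1276}{75}\right)\right) + 318307 = \left(-7 - \frac{11484}{25}\right) + 318307 = - \frac{11659}{25} + 318307 = \frac{7946016}{25}$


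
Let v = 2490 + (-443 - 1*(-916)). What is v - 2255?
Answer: 708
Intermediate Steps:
v = 2963 (v = 2490 + (-443 + 916) = 2490 + 473 = 2963)
v - 2255 = 2963 - 2255 = 708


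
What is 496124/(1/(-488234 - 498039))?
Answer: -489313705852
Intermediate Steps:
496124/(1/(-488234 - 498039)) = 496124/(1/(-986273)) = 496124/(-1/986273) = 496124*(-986273) = -489313705852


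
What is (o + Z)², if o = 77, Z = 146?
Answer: 49729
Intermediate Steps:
(o + Z)² = (77 + 146)² = 223² = 49729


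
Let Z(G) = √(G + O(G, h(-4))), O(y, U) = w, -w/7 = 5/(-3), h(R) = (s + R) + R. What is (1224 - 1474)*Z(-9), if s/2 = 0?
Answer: -500*√6/3 ≈ -408.25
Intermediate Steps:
s = 0 (s = 2*0 = 0)
h(R) = 2*R (h(R) = (0 + R) + R = R + R = 2*R)
w = 35/3 (w = -35/(-3) = -35*(-1)/3 = -7*(-5/3) = 35/3 ≈ 11.667)
O(y, U) = 35/3
Z(G) = √(35/3 + G) (Z(G) = √(G + 35/3) = √(35/3 + G))
(1224 - 1474)*Z(-9) = (1224 - 1474)*(√(105 + 9*(-9))/3) = -250*√(105 - 81)/3 = -250*√24/3 = -250*2*√6/3 = -500*√6/3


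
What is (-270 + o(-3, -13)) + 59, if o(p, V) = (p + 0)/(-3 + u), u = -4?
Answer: -1474/7 ≈ -210.57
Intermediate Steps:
o(p, V) = -p/7 (o(p, V) = (p + 0)/(-3 - 4) = p/(-7) = p*(-⅐) = -p/7)
(-270 + o(-3, -13)) + 59 = (-270 - ⅐*(-3)) + 59 = (-270 + 3/7) + 59 = -1887/7 + 59 = -1474/7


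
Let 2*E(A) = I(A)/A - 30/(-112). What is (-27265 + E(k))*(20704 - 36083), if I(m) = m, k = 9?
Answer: 6708778973/16 ≈ 4.1930e+8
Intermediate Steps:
E(A) = 71/112 (E(A) = (A/A - 30/(-112))/2 = (1 - 30*(-1/112))/2 = (1 + 15/56)/2 = (½)*(71/56) = 71/112)
(-27265 + E(k))*(20704 - 36083) = (-27265 + 71/112)*(20704 - 36083) = -3053609/112*(-15379) = 6708778973/16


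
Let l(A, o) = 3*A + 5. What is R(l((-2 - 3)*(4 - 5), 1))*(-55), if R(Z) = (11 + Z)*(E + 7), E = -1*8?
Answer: 1705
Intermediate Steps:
E = -8
l(A, o) = 5 + 3*A
R(Z) = -11 - Z (R(Z) = (11 + Z)*(-8 + 7) = (11 + Z)*(-1) = -11 - Z)
R(l((-2 - 3)*(4 - 5), 1))*(-55) = (-11 - (5 + 3*((-2 - 3)*(4 - 5))))*(-55) = (-11 - (5 + 3*(-5*(-1))))*(-55) = (-11 - (5 + 3*5))*(-55) = (-11 - (5 + 15))*(-55) = (-11 - 1*20)*(-55) = (-11 - 20)*(-55) = -31*(-55) = 1705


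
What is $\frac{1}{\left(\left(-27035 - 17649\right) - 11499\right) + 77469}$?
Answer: $\frac{1}{21286} \approx 4.6979 \cdot 10^{-5}$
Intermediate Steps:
$\frac{1}{\left(\left(-27035 - 17649\right) - 11499\right) + 77469} = \frac{1}{\left(-44684 - 11499\right) + 77469} = \frac{1}{-56183 + 77469} = \frac{1}{21286}$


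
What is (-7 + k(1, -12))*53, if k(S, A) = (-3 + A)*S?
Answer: -1166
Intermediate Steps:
k(S, A) = S*(-3 + A)
(-7 + k(1, -12))*53 = (-7 + 1*(-3 - 12))*53 = (-7 + 1*(-15))*53 = (-7 - 15)*53 = -22*53 = -1166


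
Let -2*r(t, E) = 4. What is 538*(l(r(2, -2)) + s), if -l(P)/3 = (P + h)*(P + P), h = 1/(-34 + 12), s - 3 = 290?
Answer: 1588714/11 ≈ 1.4443e+5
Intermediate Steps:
s = 293 (s = 3 + 290 = 293)
r(t, E) = -2 (r(t, E) = -½*4 = -2)
h = -1/22 (h = 1/(-22) = -1/22 ≈ -0.045455)
l(P) = -6*P*(-1/22 + P) (l(P) = -3*(P - 1/22)*(P + P) = -3*(-1/22 + P)*2*P = -6*P*(-1/22 + P))
538*(l(r(2, -2)) + s) = 538*((3/11)*(-2)*(1 - 22*(-2)) + 293) = 538*((3/11)*(-2)*(1 + 44) + 293) = 538*((3/11)*(-2)*45 + 293) = 538*(-270/11 + 293) = 538*(2953/11) = 1588714/11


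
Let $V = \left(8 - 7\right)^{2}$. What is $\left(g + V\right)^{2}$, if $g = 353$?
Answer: $125316$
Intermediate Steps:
$V = 1$ ($V = 1^{2} = 1$)
$\left(g + V\right)^{2} = \left(353 + 1\right)^{2} = 354^{2} = 125316$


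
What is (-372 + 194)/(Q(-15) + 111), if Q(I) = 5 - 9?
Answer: -178/107 ≈ -1.6636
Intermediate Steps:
Q(I) = -4
(-372 + 194)/(Q(-15) + 111) = (-372 + 194)/(-4 + 111) = -178/107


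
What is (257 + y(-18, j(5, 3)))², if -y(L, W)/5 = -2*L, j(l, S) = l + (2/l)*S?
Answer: 5929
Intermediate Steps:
j(l, S) = l + 2*S/l
y(L, W) = 10*L (y(L, W) = -(-10)*L = 10*L)
(257 + y(-18, j(5, 3)))² = (257 + 10*(-18))² = (257 - 180)² = 77² = 5929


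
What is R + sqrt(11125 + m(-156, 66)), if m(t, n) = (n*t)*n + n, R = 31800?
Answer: 31800 + I*sqrt(668345) ≈ 31800.0 + 817.52*I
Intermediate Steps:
m(t, n) = n + t*n**2 (m(t, n) = t*n**2 + n = n + t*n**2)
R + sqrt(11125 + m(-156, 66)) = 31800 + sqrt(11125 + 66*(1 + 66*(-156))) = 31800 + sqrt(11125 + 66*(1 - 10296)) = 31800 + sqrt(11125 + 66*(-10295)) = 31800 + sqrt(11125 - 679470) = 31800 + sqrt(-668345) = 31800 + I*sqrt(668345)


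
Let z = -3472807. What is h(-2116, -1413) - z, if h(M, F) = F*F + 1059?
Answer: 5470435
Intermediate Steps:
h(M, F) = 1059 + F² (h(M, F) = F² + 1059 = 1059 + F²)
h(-2116, -1413) - z = (1059 + (-1413)²) - 1*(-3472807) = (1059 + 1996569) + 3472807 = 1997628 + 3472807 = 5470435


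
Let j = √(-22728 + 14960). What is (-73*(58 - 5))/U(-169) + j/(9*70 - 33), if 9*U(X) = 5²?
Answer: -34821/25 + 2*I*√1942/597 ≈ -1392.8 + 0.14763*I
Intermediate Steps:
j = 2*I*√1942 (j = √(-7768) = 2*I*√1942 ≈ 88.136*I)
U(X) = 25/9 (U(X) = (⅑)*5² = (⅑)*25 = 25/9)
(-73*(58 - 5))/U(-169) + j/(9*70 - 33) = (-73*(58 - 5))/(25/9) + (2*I*√1942)/(9*70 - 33) = -73*53*(9/25) + (2*I*√1942)/(630 - 33) = -3869*9/25 + (2*I*√1942)/597 = -34821/25 + (2*I*√1942)*(1/597) = -34821/25 + 2*I*√1942/597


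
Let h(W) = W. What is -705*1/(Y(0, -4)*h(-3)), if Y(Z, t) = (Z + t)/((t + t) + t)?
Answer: 705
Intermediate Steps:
Y(Z, t) = (Z + t)/(3*t) (Y(Z, t) = (Z + t)/(2*t + t) = (Z + t)/((3*t)) = (Z + t)*(1/(3*t)) = (Z + t)/(3*t))
-705*1/(Y(0, -4)*h(-3)) = -705*4/(0 - 4) = -705/(((⅓)*(-¼)*(-4))*(-3)) = -705/((⅓)*(-3)) = -705/(-1) = -705*(-1) = 705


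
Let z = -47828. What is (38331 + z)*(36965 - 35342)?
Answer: -15413631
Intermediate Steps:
(38331 + z)*(36965 - 35342) = (38331 - 47828)*(36965 - 35342) = -9497*1623 = -15413631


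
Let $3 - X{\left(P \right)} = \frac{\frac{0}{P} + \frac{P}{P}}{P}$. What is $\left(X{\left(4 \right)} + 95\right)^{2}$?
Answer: $\frac{152881}{16} \approx 9555.1$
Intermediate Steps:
$X{\left(P \right)} = 3 - \frac{1}{P}$ ($X{\left(P \right)} = 3 - \frac{\frac{0}{P} + \frac{P}{P}}{P} = 3 - \frac{0 + 1}{P} = 3 - 1 \frac{1}{P} = 3 - \frac{1}{P}$)
$\left(X{\left(4 \right)} + 95\right)^{2} = \left(\left(3 - \frac{1}{4}\right) + 95\right)^{2} = \left(\frac{11}{4} + 95\right)^{2} = \left(\frac{391}{4}\right)^{2} = \frac{152881}{16}$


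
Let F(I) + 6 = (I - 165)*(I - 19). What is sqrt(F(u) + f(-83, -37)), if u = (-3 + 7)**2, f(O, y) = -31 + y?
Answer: sqrt(373) ≈ 19.313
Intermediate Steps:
u = 16 (u = 4**2 = 16)
F(I) = -6 + (-165 + I)*(-19 + I) (F(I) = -6 + (I - 165)*(I - 19) = -6 + (-165 + I)*(-19 + I))
sqrt(F(u) + f(-83, -37)) = sqrt((3129 + 16**2 - 184*16) + (-31 - 37)) = sqrt((3129 + 256 - 2944) - 68) = sqrt(441 - 68) = sqrt(373)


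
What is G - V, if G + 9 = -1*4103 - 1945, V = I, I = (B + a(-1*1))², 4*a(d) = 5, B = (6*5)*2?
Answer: -156937/16 ≈ -9808.6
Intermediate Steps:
B = 60 (B = 30*2 = 60)
a(d) = 5/4 (a(d) = (¼)*5 = 5/4)
I = 60025/16 (I = (60 + 5/4)² = (245/4)² = 60025/16 ≈ 3751.6)
V = 60025/16 ≈ 3751.6
G = -6057 (G = -9 + (-1*4103 - 1945) = -9 + (-4103 - 1945) = -9 - 6048 = -6057)
G - V = -6057 - 1*60025/16 = -6057 - 60025/16 = -156937/16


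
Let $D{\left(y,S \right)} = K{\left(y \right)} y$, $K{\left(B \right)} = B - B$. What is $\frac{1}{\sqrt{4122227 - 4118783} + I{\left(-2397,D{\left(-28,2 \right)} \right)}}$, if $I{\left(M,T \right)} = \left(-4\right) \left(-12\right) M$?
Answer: $- \frac{9588}{1103156641} - \frac{\sqrt{861}}{6618939846} \approx -8.6959 \cdot 10^{-6}$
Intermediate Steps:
$K{\left(B \right)} = 0$
$D{\left(y,S \right)} = 0$ ($D{\left(y,S \right)} = 0 y = 0$)
$I{\left(M,T \right)} = 48 M$
$\frac{1}{\sqrt{4122227 - 4118783} + I{\left(-2397,D{\left(-28,2 \right)} \right)}} = \frac{1}{\sqrt{4122227 - 4118783} + 48 \left(-2397\right)} = \frac{1}{\sqrt{3444} - 115056} = \frac{1}{2 \sqrt{861} - 115056} = \frac{1}{-115056 + 2 \sqrt{861}}$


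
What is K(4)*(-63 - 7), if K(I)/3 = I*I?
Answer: -3360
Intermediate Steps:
K(I) = 3*I**2 (K(I) = 3*(I*I) = 3*I**2)
K(4)*(-63 - 7) = (3*4**2)*(-63 - 7) = (3*16)*(-70) = 48*(-70) = -3360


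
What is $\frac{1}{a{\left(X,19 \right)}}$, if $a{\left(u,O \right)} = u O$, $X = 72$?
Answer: $\frac{1}{1368} \approx 0.00073099$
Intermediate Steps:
$a{\left(u,O \right)} = O u$
$\frac{1}{a{\left(X,19 \right)}} = \frac{1}{19 \cdot 72} = \frac{1}{1368}$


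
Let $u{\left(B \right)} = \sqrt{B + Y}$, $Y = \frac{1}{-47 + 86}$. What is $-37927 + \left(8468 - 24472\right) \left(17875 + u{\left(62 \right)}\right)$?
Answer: $-286109427 - \frac{16004 \sqrt{94341}}{39} \approx -2.8624 \cdot 10^{8}$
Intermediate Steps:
$Y = \frac{1}{39} \approx 0.025641$
$u{\left(B \right)} = \sqrt{\frac{1}{39} + B}$ ($u{\left(B \right)} = \sqrt{B + \frac{1}{39}} = \sqrt{\frac{1}{39} + B}$)
$-37927 + \left(8468 - 24472\right) \left(17875 + u{\left(62 \right)}\right) = -37927 + \left(8468 - 24472\right) \left(17875 + \frac{\sqrt{39 + 1521 \cdot 62}}{39}\right) = -37927 - 16004 \left(17875 + \frac{\sqrt{39 + 94302}}{39}\right) = -37927 - 16004 \left(17875 + \frac{\sqrt{94341}}{39}\right) = -37927 - \left(286071500 + \frac{16004 \sqrt{94341}}{39}\right) = -286109427 - \frac{16004 \sqrt{94341}}{39}$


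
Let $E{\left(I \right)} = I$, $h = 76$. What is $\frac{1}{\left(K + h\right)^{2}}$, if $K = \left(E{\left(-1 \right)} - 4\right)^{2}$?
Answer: $\frac{1}{10201} \approx 9.803 \cdot 10^{-5}$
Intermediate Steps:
$K = 25$ ($K = \left(-1 - 4\right)^{2} = \left(-5\right)^{2} = 25$)
$\frac{1}{\left(K + h\right)^{2}} = \frac{1}{\left(25 + 76\right)^{2}} = \frac{1}{101^{2}} = \frac{1}{10201}$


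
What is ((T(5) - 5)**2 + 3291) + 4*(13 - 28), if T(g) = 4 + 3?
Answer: 3235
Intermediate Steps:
T(g) = 7
((T(5) - 5)**2 + 3291) + 4*(13 - 28) = ((7 - 5)**2 + 3291) + 4*(13 - 28) = (2**2 + 3291) + 4*(-15) = (4 + 3291) - 60 = 3295 - 60 = 3235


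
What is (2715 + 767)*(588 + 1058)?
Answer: 5731372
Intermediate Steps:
(2715 + 767)*(588 + 1058) = 3482*1646 = 5731372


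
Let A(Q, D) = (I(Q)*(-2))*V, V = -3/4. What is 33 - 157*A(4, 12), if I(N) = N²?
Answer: -3735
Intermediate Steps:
V = -¾ (V = -3*¼ = -¾ ≈ -0.75000)
A(Q, D) = 3*Q²/2 (A(Q, D) = (Q²*(-2))*(-¾) = -2*Q²*(-¾) = 3*Q²/2)
33 - 157*A(4, 12) = 33 - 471*4²/2 = 33 - 471*16/2 = 33 - 157*24 = 33 - 3768 = -3735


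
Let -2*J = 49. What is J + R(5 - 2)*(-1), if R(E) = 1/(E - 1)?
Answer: -25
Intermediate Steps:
R(E) = 1/(-1 + E)
J = -49/2 (J = -½*49 = -49/2 ≈ -24.500)
J + R(5 - 2)*(-1) = -49/2 - 1/(-1 + (5 - 2)) = -49/2 - 1/(-1 + 3) = -49/2 - 1/2 = -49/2 + (½)*(-1) = -49/2 - ½ = -25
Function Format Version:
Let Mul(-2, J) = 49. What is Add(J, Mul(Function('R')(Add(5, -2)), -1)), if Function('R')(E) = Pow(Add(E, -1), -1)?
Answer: -25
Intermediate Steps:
Function('R')(E) = Pow(Add(-1, E), -1)
J = Rational(-49, 2) (J = Mul(Rational(-1, 2), 49) = Rational(-49, 2) ≈ -24.500)
Add(J, Mul(Function('R')(Add(5, -2)), -1)) = Add(Rational(-49, 2), Mul(Pow(Add(-1, Add(5, -2)), -1), -1)) = Add(Rational(-49, 2), Mul(Pow(Add(-1, 3), -1), -1)) = Add(Rational(-49, 2), Mul(Pow(2, -1), -1)) = Add(Rational(-49, 2), Mul(Rational(1, 2), -1)) = Add(Rational(-49, 2), Rational(-1, 2)) = -25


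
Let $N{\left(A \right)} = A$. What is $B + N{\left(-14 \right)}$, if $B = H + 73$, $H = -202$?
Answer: $-143$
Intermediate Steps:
$B = -129$ ($B = -202 + 73 = -129$)
$B + N{\left(-14 \right)} = -129 - 14 = -143$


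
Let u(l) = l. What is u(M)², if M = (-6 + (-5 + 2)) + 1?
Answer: 64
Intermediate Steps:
M = -8 (M = (-6 - 3) + 1 = -9 + 1 = -8)
u(M)² = (-8)² = 64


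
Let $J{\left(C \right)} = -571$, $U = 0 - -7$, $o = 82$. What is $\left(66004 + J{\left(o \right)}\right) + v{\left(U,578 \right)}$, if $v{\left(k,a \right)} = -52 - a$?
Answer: $64803$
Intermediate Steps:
$U = 7$ ($U = 0 + 7 = 7$)
$\left(66004 + J{\left(o \right)}\right) + v{\left(U,578 \right)} = \left(66004 - 571\right) - 630 = 65433 - 630 = 64803$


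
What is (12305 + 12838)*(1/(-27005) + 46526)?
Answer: 31590535876947/27005 ≈ 1.1698e+9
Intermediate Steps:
(12305 + 12838)*(1/(-27005) + 46526) = 25143*(-1/27005 + 46526) = 25143*(1256434629/27005) = 31590535876947/27005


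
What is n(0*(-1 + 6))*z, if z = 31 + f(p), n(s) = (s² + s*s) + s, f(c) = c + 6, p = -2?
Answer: 0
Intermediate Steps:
f(c) = 6 + c
n(s) = s + 2*s² (n(s) = (s² + s²) + s = 2*s² + s = s + 2*s²)
z = 35 (z = 31 + (6 - 2) = 31 + 4 = 35)
n(0*(-1 + 6))*z = ((0*(-1 + 6))*(1 + 2*(0*(-1 + 6))))*35 = ((0*5)*(1 + 2*(0*5)))*35 = (0*(1 + 2*0))*35 = (0*(1 + 0))*35 = (0*1)*35 = 0*35 = 0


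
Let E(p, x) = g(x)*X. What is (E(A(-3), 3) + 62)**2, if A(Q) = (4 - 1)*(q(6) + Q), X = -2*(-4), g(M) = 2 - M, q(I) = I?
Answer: 2916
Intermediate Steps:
X = 8
A(Q) = 18 + 3*Q (A(Q) = (4 - 1)*(6 + Q) = 3*(6 + Q) = 18 + 3*Q)
E(p, x) = 16 - 8*x (E(p, x) = (2 - x)*8 = 16 - 8*x)
(E(A(-3), 3) + 62)**2 = ((16 - 8*3) + 62)**2 = ((16 - 24) + 62)**2 = (-8 + 62)**2 = 54**2 = 2916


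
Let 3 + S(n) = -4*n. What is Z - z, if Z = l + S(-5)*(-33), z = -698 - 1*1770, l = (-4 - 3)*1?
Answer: 1900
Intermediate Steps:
S(n) = -3 - 4*n
l = -7 (l = -7*1 = -7)
z = -2468 (z = -698 - 1770 = -2468)
Z = -568 (Z = -7 + (-3 - 4*(-5))*(-33) = -7 + (-3 + 20)*(-33) = -7 + 17*(-33) = -7 - 561 = -568)
Z - z = -568 - 1*(-2468) = -568 + 2468 = 1900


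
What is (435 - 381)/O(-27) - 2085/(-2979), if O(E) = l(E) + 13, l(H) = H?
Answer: -21946/6951 ≈ -3.1572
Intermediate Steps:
O(E) = 13 + E (O(E) = E + 13 = 13 + E)
(435 - 381)/O(-27) - 2085/(-2979) = (435 - 381)/(13 - 27) - 2085/(-2979) = 54/(-14) - 2085*(-1/2979) = 54*(-1/14) + 695/993 = -27/7 + 695/993 = -21946/6951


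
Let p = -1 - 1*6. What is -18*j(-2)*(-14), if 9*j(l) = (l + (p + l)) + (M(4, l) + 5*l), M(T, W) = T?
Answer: -476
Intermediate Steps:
p = -7 (p = -1 - 6 = -7)
j(l) = -⅓ + 7*l/9 (j(l) = ((l + (-7 + l)) + (4 + 5*l))/9 = ((-7 + 2*l) + (4 + 5*l))/9 = (-3 + 7*l)/9 = -⅓ + 7*l/9)
-18*j(-2)*(-14) = -18*(-⅓ + (7/9)*(-2))*(-14) = -18*(-⅓ - 14/9)*(-14) = -18*(-17/9)*(-14) = 34*(-14) = -476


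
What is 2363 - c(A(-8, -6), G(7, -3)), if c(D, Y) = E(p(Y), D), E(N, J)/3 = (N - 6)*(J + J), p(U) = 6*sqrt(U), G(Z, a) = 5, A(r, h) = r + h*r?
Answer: 3803 - 1440*sqrt(5) ≈ 583.06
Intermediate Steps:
E(N, J) = 6*J*(-6 + N) (E(N, J) = 3*((N - 6)*(J + J)) = 3*((-6 + N)*(2*J)) = 3*(2*J*(-6 + N)) = 6*J*(-6 + N))
c(D, Y) = 6*D*(-6 + 6*sqrt(Y))
2363 - c(A(-8, -6), G(7, -3)) = 2363 - 36*(-8*(1 - 6))*(-1 + sqrt(5)) = 2363 - 36*(-8*(-5))*(-1 + sqrt(5)) = 2363 - 36*40*(-1 + sqrt(5)) = 2363 - (-1440 + 1440*sqrt(5)) = 2363 + (1440 - 1440*sqrt(5)) = 3803 - 1440*sqrt(5)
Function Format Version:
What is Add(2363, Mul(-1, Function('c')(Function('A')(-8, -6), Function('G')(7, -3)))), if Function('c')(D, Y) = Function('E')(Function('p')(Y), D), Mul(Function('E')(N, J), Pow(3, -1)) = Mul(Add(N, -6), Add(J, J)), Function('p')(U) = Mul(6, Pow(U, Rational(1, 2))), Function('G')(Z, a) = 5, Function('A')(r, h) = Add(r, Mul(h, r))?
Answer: Add(3803, Mul(-1440, Pow(5, Rational(1, 2)))) ≈ 583.06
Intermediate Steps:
Function('E')(N, J) = Mul(6, J, Add(-6, N)) (Function('E')(N, J) = Mul(3, Mul(Add(N, -6), Add(J, J))) = Mul(3, Mul(Add(-6, N), Mul(2, J))) = Mul(3, Mul(2, J, Add(-6, N))) = Mul(6, J, Add(-6, N)))
Function('c')(D, Y) = Mul(6, D, Add(-6, Mul(6, Pow(Y, Rational(1, 2)))))
Add(2363, Mul(-1, Function('c')(Function('A')(-8, -6), Function('G')(7, -3)))) = Add(2363, Mul(-1, Mul(36, Mul(-8, Add(1, -6)), Add(-1, Pow(5, Rational(1, 2)))))) = Add(2363, Mul(-1, Mul(36, Mul(-8, -5), Add(-1, Pow(5, Rational(1, 2)))))) = Add(2363, Mul(-1, Mul(36, 40, Add(-1, Pow(5, Rational(1, 2)))))) = Add(2363, Mul(-1, Add(-1440, Mul(1440, Pow(5, Rational(1, 2)))))) = Add(2363, Add(1440, Mul(-1440, Pow(5, Rational(1, 2))))) = Add(3803, Mul(-1440, Pow(5, Rational(1, 2))))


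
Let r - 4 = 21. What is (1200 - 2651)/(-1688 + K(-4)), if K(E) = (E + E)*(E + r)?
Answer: 1451/1856 ≈ 0.78179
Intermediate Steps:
r = 25 (r = 4 + 21 = 25)
K(E) = 2*E*(25 + E) (K(E) = (E + E)*(E + 25) = (2*E)*(25 + E) = 2*E*(25 + E))
(1200 - 2651)/(-1688 + K(-4)) = (1200 - 2651)/(-1688 + 2*(-4)*(25 - 4)) = -1451/(-1688 + 2*(-4)*21) = -1451/(-1688 - 168) = -1451/(-1856) = -1451*(-1/1856) = 1451/1856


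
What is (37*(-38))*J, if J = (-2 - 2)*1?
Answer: 5624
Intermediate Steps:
J = -4 (J = -4*1 = -4)
(37*(-38))*J = (37*(-38))*(-4) = -1406*(-4) = 5624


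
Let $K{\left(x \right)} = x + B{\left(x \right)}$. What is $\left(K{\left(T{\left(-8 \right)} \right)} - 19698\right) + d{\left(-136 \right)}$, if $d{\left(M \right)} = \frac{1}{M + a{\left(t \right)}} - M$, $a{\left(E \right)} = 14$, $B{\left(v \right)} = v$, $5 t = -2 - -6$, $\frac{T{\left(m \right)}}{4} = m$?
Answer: $- \frac{2394373}{122} \approx -19626.0$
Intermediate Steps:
$T{\left(m \right)} = 4 m$
$t = \frac{4}{5}$ ($t = \frac{-2 - -6}{5} = \frac{-2 + 6}{5} = \frac{1}{5} \cdot 4 = \frac{4}{5} \approx 0.8$)
$K{\left(x \right)} = 2 x$ ($K{\left(x \right)} = x + x = 2 x$)
$d{\left(M \right)} = \frac{1}{14 + M} - M$ ($d{\left(M \right)} = \frac{1}{M + 14} - M = \frac{1}{14 + M} - M$)
$\left(K{\left(T{\left(-8 \right)} \right)} - 19698\right) + d{\left(-136 \right)} = \left(2 \cdot 4 \left(-8\right) - 19698\right) + \frac{1 - \left(-136\right)^{2} - -1904}{14 - 136} = \left(2 \left(-32\right) - 19698\right) + \frac{1 - 18496 + 1904}{-122} = \left(-64 - 19698\right) - \frac{1 - 18496 + 1904}{122} = -19762 - - \frac{16591}{122} = -19762 + \frac{16591}{122} = - \frac{2394373}{122}$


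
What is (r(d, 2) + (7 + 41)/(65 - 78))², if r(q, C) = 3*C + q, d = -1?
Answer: 289/169 ≈ 1.7101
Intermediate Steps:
r(q, C) = q + 3*C
(r(d, 2) + (7 + 41)/(65 - 78))² = ((-1 + 3*2) + (7 + 41)/(65 - 78))² = ((-1 + 6) + 48/(-13))² = (5 + 48*(-1/13))² = (5 - 48/13)² = (17/13)² = 289/169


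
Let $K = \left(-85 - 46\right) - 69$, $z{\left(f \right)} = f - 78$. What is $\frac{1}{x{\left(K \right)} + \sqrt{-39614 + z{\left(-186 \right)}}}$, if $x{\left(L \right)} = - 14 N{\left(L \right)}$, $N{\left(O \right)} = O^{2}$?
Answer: $- \frac{280000}{156800019939} - \frac{i \sqrt{39878}}{313600039878} \approx -1.7857 \cdot 10^{-6} - 6.3678 \cdot 10^{-10} i$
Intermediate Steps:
$z{\left(f \right)} = -78 + f$
$K = -200$ ($K = -131 - 69 = -200$)
$x{\left(L \right)} = - 14 L^{2}$
$\frac{1}{x{\left(K \right)} + \sqrt{-39614 + z{\left(-186 \right)}}} = \frac{1}{- 14 \left(-200\right)^{2} + \sqrt{-39614 - 264}} = \frac{1}{\left(-14\right) 40000 + \sqrt{-39614 - 264}} = \frac{1}{-560000 + \sqrt{-39878}} = \frac{1}{-560000 + i \sqrt{39878}}$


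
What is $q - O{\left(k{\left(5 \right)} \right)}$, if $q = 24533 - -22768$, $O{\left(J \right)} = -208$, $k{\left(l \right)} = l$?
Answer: $47509$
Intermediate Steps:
$q = 47301$ ($q = 24533 + 22768 = 47301$)
$q - O{\left(k{\left(5 \right)} \right)} = 47301 - -208 = 47301 + 208 = 47509$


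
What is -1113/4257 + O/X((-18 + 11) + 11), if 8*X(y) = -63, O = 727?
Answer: -2758759/29799 ≈ -92.579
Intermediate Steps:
X(y) = -63/8 (X(y) = (⅛)*(-63) = -63/8)
-1113/4257 + O/X((-18 + 11) + 11) = -1113/4257 + 727/(-63/8) = -1113*1/4257 + 727*(-8/63) = -371/1419 - 5816/63 = -2758759/29799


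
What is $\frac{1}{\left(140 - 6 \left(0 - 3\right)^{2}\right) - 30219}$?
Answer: $- \frac{1}{30133} \approx -3.3186 \cdot 10^{-5}$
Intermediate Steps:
$\frac{1}{\left(140 - 6 \left(0 - 3\right)^{2}\right) - 30219} = \frac{1}{\left(140 - 6 \left(-3\right)^{2}\right) - 30219} = \frac{1}{\left(140 - 54\right) - 30219} = \frac{1}{86 - 30219} = \frac{1}{-30133} = - \frac{1}{30133}$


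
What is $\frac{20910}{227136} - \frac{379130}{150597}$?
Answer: $- \frac{13827514735}{5701000032} \approx -2.4255$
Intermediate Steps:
$\frac{20910}{227136} - \frac{379130}{150597} = 20910 \cdot \frac{1}{227136} - \frac{379130}{150597} = \frac{3485}{37856} - \frac{379130}{150597} = - \frac{13827514735}{5701000032}$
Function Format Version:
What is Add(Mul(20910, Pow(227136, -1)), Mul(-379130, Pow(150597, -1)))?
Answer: Rational(-13827514735, 5701000032) ≈ -2.4255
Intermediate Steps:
Add(Mul(20910, Pow(227136, -1)), Mul(-379130, Pow(150597, -1))) = Add(Mul(20910, Rational(1, 227136)), Mul(-379130, Rational(1, 150597))) = Add(Rational(3485, 37856), Rational(-379130, 150597)) = Rational(-13827514735, 5701000032)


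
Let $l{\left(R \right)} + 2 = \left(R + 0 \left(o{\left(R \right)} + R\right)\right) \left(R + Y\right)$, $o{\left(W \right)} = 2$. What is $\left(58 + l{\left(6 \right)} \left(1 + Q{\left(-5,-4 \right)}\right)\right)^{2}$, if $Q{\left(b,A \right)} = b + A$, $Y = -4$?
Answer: $484$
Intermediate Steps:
$l{\left(R \right)} = -2 + R \left(-4 + R\right)$ ($l{\left(R \right)} = -2 + \left(R + 0 \left(2 + R\right)\right) \left(R - 4\right) = -2 + \left(R + 0\right) \left(-4 + R\right) = -2 + R \left(-4 + R\right)$)
$Q{\left(b,A \right)} = A + b$
$\left(58 + l{\left(6 \right)} \left(1 + Q{\left(-5,-4 \right)}\right)\right)^{2} = \left(58 + \left(-2 + 6^{2} - 24\right) \left(1 - 9\right)\right)^{2} = \left(58 + \left(-2 + 36 - 24\right) \left(1 - 9\right)\right)^{2} = \left(58 + 10 \left(-8\right)\right)^{2} = \left(58 - 80\right)^{2} = \left(-22\right)^{2} = 484$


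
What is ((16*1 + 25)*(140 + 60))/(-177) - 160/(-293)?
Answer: -2374280/51861 ≈ -45.782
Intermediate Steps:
((16*1 + 25)*(140 + 60))/(-177) - 160/(-293) = ((16 + 25)*200)*(-1/177) - 160*(-1/293) = (41*200)*(-1/177) + 160/293 = 8200*(-1/177) + 160/293 = -8200/177 + 160/293 = -2374280/51861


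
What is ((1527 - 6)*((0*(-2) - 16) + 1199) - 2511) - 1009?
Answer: 1795823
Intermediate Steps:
((1527 - 6)*((0*(-2) - 16) + 1199) - 2511) - 1009 = (1521*((0 - 16) + 1199) - 2511) - 1009 = (1521*(-16 + 1199) - 2511) - 1009 = (1521*1183 - 2511) - 1009 = (1799343 - 2511) - 1009 = 1796832 - 1009 = 1795823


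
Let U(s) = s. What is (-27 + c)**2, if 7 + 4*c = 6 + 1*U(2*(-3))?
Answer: 13225/16 ≈ 826.56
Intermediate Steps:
c = -7/4 (c = -7/4 + (6 + 1*(2*(-3)))/4 = -7/4 + (6 + 1*(-6))/4 = -7/4 + (6 - 6)/4 = -7/4 + (1/4)*0 = -7/4 + 0 = -7/4 ≈ -1.7500)
(-27 + c)**2 = (-27 - 7/4)**2 = (-115/4)**2 = 13225/16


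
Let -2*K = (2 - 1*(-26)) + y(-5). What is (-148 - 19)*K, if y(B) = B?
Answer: 3841/2 ≈ 1920.5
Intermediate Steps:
K = -23/2 (K = -((2 - 1*(-26)) - 5)/2 = -((2 + 26) - 5)/2 = -(28 - 5)/2 = -½*23 = -23/2 ≈ -11.500)
(-148 - 19)*K = (-148 - 19)*(-23/2) = -167*(-23/2) = 3841/2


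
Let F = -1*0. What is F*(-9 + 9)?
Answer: 0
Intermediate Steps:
F = 0
F*(-9 + 9) = 0*(-9 + 9) = 0*0 = 0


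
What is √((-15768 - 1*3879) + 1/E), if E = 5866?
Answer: I*√676052399666/5866 ≈ 140.17*I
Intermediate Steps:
√((-15768 - 1*3879) + 1/E) = √((-15768 - 1*3879) + 1/5866) = √((-15768 - 3879) + 1/5866) = √(-19647 + 1/5866) = √(-115249301/5866) = I*√676052399666/5866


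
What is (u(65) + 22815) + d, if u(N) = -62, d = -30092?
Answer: -7339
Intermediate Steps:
(u(65) + 22815) + d = (-62 + 22815) - 30092 = 22753 - 30092 = -7339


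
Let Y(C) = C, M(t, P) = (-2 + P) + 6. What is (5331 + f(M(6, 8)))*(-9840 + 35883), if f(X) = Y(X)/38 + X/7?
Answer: 18472117599/133 ≈ 1.3889e+8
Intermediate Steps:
M(t, P) = 4 + P
f(X) = 45*X/266 (f(X) = X/38 + X/7 = 45*X/266)
(5331 + f(M(6, 8)))*(-9840 + 35883) = (5331 + 45*(4 + 8)/266)*(-9840 + 35883) = (5331 + (45/266)*12)*26043 = (5331 + 270/133)*26043 = (709293/133)*26043 = 18472117599/133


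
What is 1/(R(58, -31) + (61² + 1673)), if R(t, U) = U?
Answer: 1/5363 ≈ 0.00018646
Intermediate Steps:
1/(R(58, -31) + (61² + 1673)) = 1/(-31 + (61² + 1673)) = 1/(-31 + (3721 + 1673)) = 1/(-31 + 5394) = 1/5363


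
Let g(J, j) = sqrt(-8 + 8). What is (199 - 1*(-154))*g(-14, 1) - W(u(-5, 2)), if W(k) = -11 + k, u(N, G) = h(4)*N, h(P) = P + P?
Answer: 51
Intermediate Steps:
h(P) = 2*P
u(N, G) = 8*N (u(N, G) = (2*4)*N = 8*N)
g(J, j) = 0 (g(J, j) = sqrt(0) = 0)
(199 - 1*(-154))*g(-14, 1) - W(u(-5, 2)) = (199 - 1*(-154))*0 - (-11 + 8*(-5)) = (199 + 154)*0 - (-11 - 40) = 353*0 - 1*(-51) = 0 + 51 = 51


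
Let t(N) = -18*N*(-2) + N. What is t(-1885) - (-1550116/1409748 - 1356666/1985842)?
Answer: -24406087802948635/349942098477 ≈ -69743.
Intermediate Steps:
t(N) = 37*N (t(N) = -(-36)*N + N = 36*N + N = 37*N)
t(-1885) - (-1550116/1409748 - 1356666/1985842) = 37*(-1885) - (-1550116/1409748 - 1356666/1985842) = -69745 - (-1550116*1/1409748 - 1356666*1/1985842) = -69745 - (-387529/352437 - 678333/992921) = -69745 - 1*(-623855329730/349942098477) = -69745 + 623855329730/349942098477 = -24406087802948635/349942098477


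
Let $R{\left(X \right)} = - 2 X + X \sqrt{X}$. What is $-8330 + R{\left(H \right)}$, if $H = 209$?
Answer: $-8748 + 209 \sqrt{209} \approx -5726.5$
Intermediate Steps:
$R{\left(X \right)} = X^{\frac{3}{2}} - 2 X$ ($R{\left(X \right)} = - 2 X + X^{\frac{3}{2}} = X^{\frac{3}{2}} - 2 X$)
$-8330 + R{\left(H \right)} = -8330 + \left(209^{\frac{3}{2}} - 418\right) = -8330 - \left(418 - 209 \sqrt{209}\right) = -8748 + 209 \sqrt{209}$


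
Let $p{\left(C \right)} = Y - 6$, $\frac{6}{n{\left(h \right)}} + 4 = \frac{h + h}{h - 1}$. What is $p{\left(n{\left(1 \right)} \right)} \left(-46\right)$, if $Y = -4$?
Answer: $460$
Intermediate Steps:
$n{\left(h \right)} = \frac{6}{-4 + \frac{2 h}{-1 + h}}$ ($n{\left(h \right)} = \frac{6}{-4 + \frac{h + h}{h - 1}} = \frac{6}{-4 + \frac{2 h}{-1 + h}}$)
$p{\left(C \right)} = -10$ ($p{\left(C \right)} = -4 - 6 = -10$)
$p{\left(n{\left(1 \right)} \right)} \left(-46\right) = \left(-10\right) \left(-46\right) = 460$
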